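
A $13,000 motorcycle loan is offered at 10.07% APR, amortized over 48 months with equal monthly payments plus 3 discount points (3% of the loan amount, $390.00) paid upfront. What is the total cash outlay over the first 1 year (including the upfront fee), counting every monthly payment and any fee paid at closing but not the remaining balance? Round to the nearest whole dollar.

Monthly rate = 10.07%/12 = 0.0083917; payment = 13,000 × 0.0083917 / (1 − (1+0.0083917)^−48) = $330.15.
Total outlay = 12 × $330.15 + $390.00 = $4,351.80.

$4,352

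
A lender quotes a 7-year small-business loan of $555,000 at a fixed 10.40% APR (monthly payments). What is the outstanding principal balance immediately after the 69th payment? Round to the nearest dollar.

With monthly rate i = 10.4%/12 = 0.0086667, the balance after k of n payments is P · [(1+i)^n − (1+i)^k] / [(1+i)^n − 1].
(1+0.0086667)^84 = 2.06444916 and (1+0.0086667)^69 = 1.81379900, so the balance is 555,000 × (2.06444916 − 1.81379900) / (2.06444916 − 1) = $130,688.10.

$130,688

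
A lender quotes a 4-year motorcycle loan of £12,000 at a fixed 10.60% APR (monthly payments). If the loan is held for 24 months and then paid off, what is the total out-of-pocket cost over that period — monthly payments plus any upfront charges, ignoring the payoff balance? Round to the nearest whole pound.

At 10.60% the monthly rate is 0.0088333, so the payment is 12,000 × 0.0088333 / (1 − 1.0088333^−48) = £307.82.
Total outlay = 24 × £307.82 = £7,387.68.

£7,388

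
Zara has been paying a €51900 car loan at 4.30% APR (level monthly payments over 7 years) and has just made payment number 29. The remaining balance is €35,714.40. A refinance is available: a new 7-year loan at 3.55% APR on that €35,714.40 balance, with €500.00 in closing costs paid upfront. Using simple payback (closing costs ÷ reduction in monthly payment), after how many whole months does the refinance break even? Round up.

3 months

Current payment = 51,900 × 4.3%/12 / (1 − (1+0.0035833)^−84) = €716.60.
Refinanced payment = 35,714.40 × 0.0029583 / (1 − (1+0.0029583)^−84) = €480.81.
Monthly savings = €716.60 − €480.81 = €235.79.
Break-even = €500.00 / €235.79 = 2.12 → 3 months.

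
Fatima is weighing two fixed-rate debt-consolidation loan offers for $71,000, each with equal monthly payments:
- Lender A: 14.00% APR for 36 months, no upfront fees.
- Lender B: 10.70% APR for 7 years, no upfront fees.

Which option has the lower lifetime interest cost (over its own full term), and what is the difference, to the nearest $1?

Lender A: at 14.00% the monthly rate is 0.0116667, so the payment is 71,000 × 0.0116667 / (1 − 1.0116667^−36) = $2,426.61.
Total interest on Lender A = 36 × $2,426.61 − $71,000 = $16,357.96.
Lender B: at 10.70% the monthly rate is 0.0089167, so the payment is 71,000 × 0.0089167 / (1 − 1.0089167^−84) = $1,204.52.
Total interest on Lender B = 84 × $1,204.52 − $71,000 = $30,179.68.
Lender A is lower by $13,821.72.

Lender A by $13,822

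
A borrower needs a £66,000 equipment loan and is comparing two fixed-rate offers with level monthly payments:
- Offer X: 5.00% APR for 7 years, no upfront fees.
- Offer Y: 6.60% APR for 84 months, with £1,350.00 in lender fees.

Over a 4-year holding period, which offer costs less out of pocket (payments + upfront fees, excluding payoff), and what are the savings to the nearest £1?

Offer X: at 5.00% the monthly rate is 0.0041667, so the payment is 66,000 × 0.0041667 / (1 − 1.0041667^−84) = £932.84.
Offer Y: at 6.60% the monthly rate is 0.0055000, so the payment is 66,000 × 0.0055000 / (1 − 1.0055000^−84) = £983.26.
Over 48 months: Offer X costs 48 × £932.84 = £44,776.32; Offer Y costs 48 × £983.26 + £1,350.00 = £48,546.48.
Offer X is cheaper by £48,546.48 − £44,776.32 = £3,770.16.

Offer X by £3,770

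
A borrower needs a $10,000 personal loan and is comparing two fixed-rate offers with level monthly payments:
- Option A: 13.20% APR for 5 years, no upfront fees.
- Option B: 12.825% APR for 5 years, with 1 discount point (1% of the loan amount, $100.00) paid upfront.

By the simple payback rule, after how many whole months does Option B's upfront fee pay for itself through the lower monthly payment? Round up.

Option A: monthly rate = 13.2%/12 = 0.0110000; payment = 10,000 × 0.0110000 / (1 − (1+0.0110000)^−60) = $228.56.
Option B: at 12.825% the monthly rate is 0.0106875, so the payment is 10,000 × 0.0106875 / (1 − 1.0106875^−60) = $226.64.
Monthly savings = $228.56 − $226.64 = $1.92.
Break-even = $100.00 / $1.92 = 52.08 → 53 months.

53 months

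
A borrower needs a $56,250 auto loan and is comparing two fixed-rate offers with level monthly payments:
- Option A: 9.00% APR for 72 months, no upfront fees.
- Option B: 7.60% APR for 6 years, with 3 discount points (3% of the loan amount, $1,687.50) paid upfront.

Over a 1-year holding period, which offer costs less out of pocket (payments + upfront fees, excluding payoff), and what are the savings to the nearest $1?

Option A: at 9.00% the monthly rate is 0.0075000, so the payment is 56,250 × 0.0075000 / (1 − 1.0075000^−72) = $1,013.94.
Option B: at 7.60% the monthly rate is 0.0063333, so the payment is 56,250 × 0.0063333 / (1 − 1.0063333^−72) = $975.29.
Over 12 months: Option A costs 12 × $1,013.94 = $12,167.28; Option B costs 12 × $975.29 + $1,687.50 = $13,390.98.
Option A is cheaper by $13,390.98 − $12,167.28 = $1,223.70.

Option A by $1,224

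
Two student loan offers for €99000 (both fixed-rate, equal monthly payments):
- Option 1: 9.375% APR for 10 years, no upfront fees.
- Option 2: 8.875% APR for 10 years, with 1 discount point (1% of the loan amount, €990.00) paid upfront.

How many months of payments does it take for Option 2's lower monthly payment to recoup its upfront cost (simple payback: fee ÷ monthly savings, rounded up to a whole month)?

37 months

Option 1: at 9.375% the monthly rate is 0.0078125, so the payment is 99,000 × 0.0078125 / (1 − 1.0078125^−120) = €1,274.27.
Option 2: monthly rate = 8.875%/12 = 0.0073958; payment = 99,000 × 0.0073958 / (1 − (1+0.0073958)^−120) = €1,247.40.
Monthly savings = €1,274.27 − €1,247.40 = €26.87.
Break-even = €990.00 / €26.87 = 36.84 → 37 months.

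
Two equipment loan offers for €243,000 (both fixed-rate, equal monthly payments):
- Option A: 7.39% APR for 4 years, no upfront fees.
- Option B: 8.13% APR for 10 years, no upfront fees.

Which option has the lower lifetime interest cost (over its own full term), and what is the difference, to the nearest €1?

Option A by €74,373

Option A: monthly rate = 7.39%/12 = 0.0061583; payment = 243,000 × 0.0061583 / (1 − (1+0.0061583)^−48) = €5,863.01.
Total interest on Option A = 48 × €5,863.01 − €243,000 = €38,424.48.
Option B: at 8.13% the monthly rate is 0.0067750, so the payment is 243,000 × 0.0067750 / (1 − 1.0067750^−120) = €2,964.98.
Total interest on Option B = 120 × €2,964.98 − €243,000 = €112,797.60.
Option A is lower by €74,373.12.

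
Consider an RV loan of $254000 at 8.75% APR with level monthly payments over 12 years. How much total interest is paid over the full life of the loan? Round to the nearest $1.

At 8.75% the monthly rate is 0.0072917, so the payment is 254,000 × 0.0072917 / (1 − 1.0072917^−144) = $2,854.95.
Total paid = 144 × $2,854.95 = $411,112.80; interest = $411,112.80 − $254,000 = $157,112.80.

$157,113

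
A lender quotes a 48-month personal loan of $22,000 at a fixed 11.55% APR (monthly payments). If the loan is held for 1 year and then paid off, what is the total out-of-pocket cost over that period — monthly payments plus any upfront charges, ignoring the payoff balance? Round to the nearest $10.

$6,890

At 11.55% the monthly rate is 0.0096250, so the payment is 22,000 × 0.0096250 / (1 − 1.0096250^−48) = $574.50.
Total outlay = 12 × $574.50 = $6,894.00.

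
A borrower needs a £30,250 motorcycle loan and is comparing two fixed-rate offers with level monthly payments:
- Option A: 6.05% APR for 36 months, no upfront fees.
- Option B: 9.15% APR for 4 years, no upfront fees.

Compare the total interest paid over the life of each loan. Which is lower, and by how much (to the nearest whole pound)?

Option A by £3,082

Option A: monthly rate = 6.05%/12 = 0.0050417; payment = 30,250 × 0.0050417 / (1 − (1+0.0050417)^−36) = £920.95.
Total interest on Option A = 36 × £920.95 − £30,250 = £2,904.20.
Option B: monthly rate = 9.15%/12 = 0.0076250; payment = 30,250 × 0.0076250 / (1 − (1+0.0076250)^−48) = £754.93.
Total interest on Option B = 48 × £754.93 − £30,250 = £5,986.64.
Option A is lower by £3,082.44.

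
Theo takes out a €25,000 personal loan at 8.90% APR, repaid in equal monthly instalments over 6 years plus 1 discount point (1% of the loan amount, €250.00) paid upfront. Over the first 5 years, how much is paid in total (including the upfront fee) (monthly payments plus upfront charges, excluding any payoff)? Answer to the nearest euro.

At 8.90% the monthly rate is 0.0074167, so the payment is 25,000 × 0.0074167 / (1 − 1.0074167^−72) = €449.40.
Total outlay = 60 × €449.40 + €250.00 = €27,214.00.

€27,214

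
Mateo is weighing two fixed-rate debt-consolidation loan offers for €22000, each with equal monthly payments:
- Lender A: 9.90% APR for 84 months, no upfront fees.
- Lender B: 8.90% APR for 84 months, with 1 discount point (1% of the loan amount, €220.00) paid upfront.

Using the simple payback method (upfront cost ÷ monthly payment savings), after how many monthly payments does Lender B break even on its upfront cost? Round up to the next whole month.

20 months

Lender A: monthly rate = 9.9%/12 = 0.0082500; payment = 22,000 × 0.0082500 / (1 − (1+0.0082500)^−84) = €364.09.
Lender B: at 8.90% the monthly rate is 0.0074167, so the payment is 22,000 × 0.0074167 / (1 − 1.0074167^−84) = €352.84.
Monthly savings = €364.09 − €352.84 = €11.25.
Break-even = €220.00 / €11.25 = 19.56 → 20 months.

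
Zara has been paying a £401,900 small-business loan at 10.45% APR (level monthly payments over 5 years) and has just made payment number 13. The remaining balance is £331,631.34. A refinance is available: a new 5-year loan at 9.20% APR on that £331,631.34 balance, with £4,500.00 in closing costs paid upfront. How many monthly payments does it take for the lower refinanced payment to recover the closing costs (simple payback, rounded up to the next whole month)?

Current payment = 401,900 × 10.45%/12 / (1 − (1+0.0087083)^−60) = £8,628.45.
Refinanced payment = 331,631.34 × 0.0076667 / (1 − (1+0.0076667)^−60) = £6,916.36.
Monthly savings = £8,628.45 − £6,916.36 = £1,712.09.
Break-even = £4,500.00 / £1,712.09 = 2.63 → 3 months.

3 months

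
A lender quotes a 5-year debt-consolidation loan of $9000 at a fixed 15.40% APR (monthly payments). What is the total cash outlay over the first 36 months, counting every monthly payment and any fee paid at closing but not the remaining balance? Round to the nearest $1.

At 15.40% the monthly rate is 0.0128333, so the payment is 9,000 × 0.0128333 / (1 − 1.0128333^−60) = $216.00.
Total outlay = 36 × $216.00 = $7,776.00.

$7,776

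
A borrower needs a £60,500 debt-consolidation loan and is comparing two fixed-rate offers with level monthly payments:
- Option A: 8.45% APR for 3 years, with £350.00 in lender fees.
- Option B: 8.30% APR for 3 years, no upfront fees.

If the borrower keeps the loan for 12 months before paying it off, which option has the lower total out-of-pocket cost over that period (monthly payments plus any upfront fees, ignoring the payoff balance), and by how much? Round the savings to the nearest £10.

Option A: monthly rate = 8.45%/12 = 0.0070417; payment = 60,500 × 0.0070417 / (1 − (1+0.0070417)^−36) = £1,908.43.
Option B: at 8.30% the monthly rate is 0.0069167, so the payment is 60,500 × 0.0069167 / (1 − 1.0069167^−36) = £1,904.23.
Over 12 months: Option A costs 12 × £1,908.43 + £350.00 = £23,251.16; Option B costs 12 × £1,904.23 = £22,850.76.
Option B is cheaper by £23,251.16 − £22,850.76 = £400.40.

Option B by £400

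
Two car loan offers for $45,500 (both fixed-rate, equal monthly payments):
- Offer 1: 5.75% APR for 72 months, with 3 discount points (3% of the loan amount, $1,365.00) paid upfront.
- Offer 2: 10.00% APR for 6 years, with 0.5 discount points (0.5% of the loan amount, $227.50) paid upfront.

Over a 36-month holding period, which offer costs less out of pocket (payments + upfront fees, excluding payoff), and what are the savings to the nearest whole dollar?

Offer 1: at 5.75% the monthly rate is 0.0047917, so the payment is 45,500 × 0.0047917 / (1 − 1.0047917^−72) = $748.71.
Offer 2: at 10.00% the monthly rate is 0.0083333, so the payment is 45,500 × 0.0083333 / (1 − 1.0083333^−72) = $842.93.
Over 36 months: Offer 1 costs 36 × $748.71 + $1,365.00 = $28,318.56; Offer 2 costs 36 × $842.93 + $227.50 = $30,572.98.
Offer 1 is cheaper by $30,572.98 − $28,318.56 = $2,254.42.

Offer 1 by $2,254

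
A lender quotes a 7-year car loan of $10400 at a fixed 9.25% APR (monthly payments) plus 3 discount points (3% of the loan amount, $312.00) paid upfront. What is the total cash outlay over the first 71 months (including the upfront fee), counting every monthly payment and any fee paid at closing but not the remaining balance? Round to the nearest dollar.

$12,286

Monthly rate = 9.25%/12 = 0.0077083; payment = 10,400 × 0.0077083 / (1 − (1+0.0077083)^−84) = $168.65.
Total outlay = 71 × $168.65 + $312.00 = $12,286.15.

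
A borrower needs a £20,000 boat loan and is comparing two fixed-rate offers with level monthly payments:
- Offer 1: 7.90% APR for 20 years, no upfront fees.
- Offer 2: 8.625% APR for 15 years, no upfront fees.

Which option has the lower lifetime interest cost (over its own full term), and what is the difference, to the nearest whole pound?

Offer 1: monthly rate = 7.9%/12 = 0.0065833; payment = 20,000 × 0.0065833 / (1 − (1+0.0065833)^−240) = £166.05.
Total interest on Offer 1 = 240 × £166.05 − £20,000 = £19,852.00.
Offer 2: monthly rate = 8.625%/12 = 0.0071875; payment = 20,000 × 0.0071875 / (1 − (1+0.0071875)^−180) = £198.42.
Total interest on Offer 2 = 180 × £198.42 − £20,000 = £15,715.60.
Offer 2 is lower by £4,136.40.

Offer 2 by £4,136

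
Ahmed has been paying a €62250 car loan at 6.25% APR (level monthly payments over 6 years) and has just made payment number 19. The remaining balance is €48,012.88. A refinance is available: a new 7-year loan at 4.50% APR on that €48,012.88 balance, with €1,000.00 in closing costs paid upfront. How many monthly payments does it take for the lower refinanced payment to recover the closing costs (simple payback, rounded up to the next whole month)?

3 months

Current payment = 62,250 × 6.25%/12 / (1 − (1+0.0052083)^−72) = €1,039.02.
Refinanced payment = 48,012.88 × 0.0037500 / (1 − (1+0.0037500)^−84) = €667.39.
Monthly savings = €1,039.02 − €667.39 = €371.63.
Break-even = €1,000.00 / €371.63 = 2.69 → 3 months.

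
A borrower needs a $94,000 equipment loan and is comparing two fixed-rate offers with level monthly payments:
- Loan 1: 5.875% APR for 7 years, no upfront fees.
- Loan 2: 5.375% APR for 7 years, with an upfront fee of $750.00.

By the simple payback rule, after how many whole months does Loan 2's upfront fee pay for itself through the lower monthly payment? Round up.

Loan 1: at 5.875% the monthly rate is 0.0048958, so the payment is 94,000 × 0.0048958 / (1 − 1.0048958^−84) = $1,367.58.
Loan 2: monthly rate = 5.375%/12 = 0.0044792; payment = 94,000 × 0.0044792 / (1 − (1+0.0044792)^−84) = $1,345.21.
Monthly savings = $1,367.58 − $1,345.21 = $22.37.
Break-even = $750.00 / $22.37 = 33.53 → 34 months.

34 months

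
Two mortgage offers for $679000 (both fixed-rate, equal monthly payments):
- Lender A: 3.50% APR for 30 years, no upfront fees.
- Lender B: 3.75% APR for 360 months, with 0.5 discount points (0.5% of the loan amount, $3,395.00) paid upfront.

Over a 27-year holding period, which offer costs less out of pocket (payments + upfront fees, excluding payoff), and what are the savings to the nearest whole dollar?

Lender A: monthly rate = 3.5%/12 = 0.0029167; payment = 679,000 × 0.0029167 / (1 − (1+0.0029167)^−360) = $3,049.01.
Lender B: at 3.75% the monthly rate is 0.0031250, so the payment is 679,000 × 0.0031250 / (1 − 1.0031250^−360) = $3,144.55.
Over 324 months: Lender A costs 324 × $3,049.01 = $987,879.24; Lender B costs 324 × $3,144.55 + $3,395.00 = $1,022,229.20.
Lender A is cheaper by $1,022,229.20 − $987,879.24 = $34,349.96.

Lender A by $34,350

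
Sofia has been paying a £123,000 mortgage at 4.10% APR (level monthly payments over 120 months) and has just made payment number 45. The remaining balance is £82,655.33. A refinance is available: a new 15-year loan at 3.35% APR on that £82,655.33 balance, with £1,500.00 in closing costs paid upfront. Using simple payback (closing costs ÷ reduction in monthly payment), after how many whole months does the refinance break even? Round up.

Current payment = 123,000 × 4.1%/12 / (1 − (1+0.0034167)^−120) = £1,251.17.
Refinanced payment = 82,655.33 × 0.0027917 / (1 − (1+0.0027917)^−180) = £584.82.
Monthly savings = £1,251.17 − £584.82 = £666.35.
Break-even = £1,500.00 / £666.35 = 2.25 → 3 months.

3 months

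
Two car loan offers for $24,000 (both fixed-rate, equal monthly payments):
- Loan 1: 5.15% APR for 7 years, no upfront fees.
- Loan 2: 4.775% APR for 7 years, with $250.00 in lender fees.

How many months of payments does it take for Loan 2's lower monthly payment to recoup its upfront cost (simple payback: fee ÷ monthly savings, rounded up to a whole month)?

60 months

Loan 1: monthly rate = 5.15%/12 = 0.0042917; payment = 24,000 × 0.0042917 / (1 − (1+0.0042917)^−84) = $340.91.
Loan 2: at 4.775% the monthly rate is 0.0039792, so the payment is 24,000 × 0.0039792 / (1 − 1.0039792^−84) = $336.68.
Monthly savings = $340.91 − $336.68 = $4.23.
Break-even = $250.00 / $4.23 = 59.10 → 60 months.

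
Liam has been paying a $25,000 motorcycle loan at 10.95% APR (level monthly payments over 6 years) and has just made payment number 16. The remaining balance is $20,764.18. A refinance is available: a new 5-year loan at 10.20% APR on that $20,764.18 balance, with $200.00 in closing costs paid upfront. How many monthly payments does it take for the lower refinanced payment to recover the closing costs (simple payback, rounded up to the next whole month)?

Current payment = 25,000 × 10.95%/12 / (1 − (1+0.0091250)^−72) = $475.21.
Refinanced payment = 20,764.18 × 0.0085000 / (1 − (1+0.0085000)^−60) = $443.22.
Monthly savings = $475.21 − $443.22 = $31.99.
Break-even = $200.00 / $31.99 = 6.25 → 7 months.

7 months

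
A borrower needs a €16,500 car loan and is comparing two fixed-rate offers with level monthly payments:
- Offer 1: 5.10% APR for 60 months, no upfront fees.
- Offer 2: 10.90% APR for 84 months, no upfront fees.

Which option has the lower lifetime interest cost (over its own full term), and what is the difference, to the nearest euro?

Offer 1 by €4,931

Offer 1: at 5.10% the monthly rate is 0.0042500, so the payment is 16,500 × 0.0042500 / (1 − 1.0042500^−60) = €312.13.
Total interest on Offer 1 = 60 × €312.13 − €16,500 = €2,227.80.
Offer 2: at 10.90% the monthly rate is 0.0090833, so the payment is 16,500 × 0.0090833 / (1 − 1.0090833^−84) = €281.65.
Total interest on Offer 2 = 84 × €281.65 − €16,500 = €7,158.60.
Offer 1 is lower by €4,930.80.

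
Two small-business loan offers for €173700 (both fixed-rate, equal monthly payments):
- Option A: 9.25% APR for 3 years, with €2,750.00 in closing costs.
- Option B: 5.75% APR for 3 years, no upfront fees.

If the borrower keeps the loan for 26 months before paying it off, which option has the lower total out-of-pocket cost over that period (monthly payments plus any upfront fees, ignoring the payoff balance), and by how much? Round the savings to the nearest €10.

Option A: monthly rate = 9.25%/12 = 0.0077083; payment = 173,700 × 0.0077083 / (1 − (1+0.0077083)^−36) = €5,543.85.
Option B: at 5.75% the monthly rate is 0.0047917, so the payment is 173,700 × 0.0047917 / (1 − 1.0047917^−36) = €5,264.64.
Over 26 months: Option A costs 26 × €5,543.85 + €2,750.00 = €146,890.10; Option B costs 26 × €5,264.64 = €136,880.64.
Option B is cheaper by €146,890.10 − €136,880.64 = €10,009.46.

Option B by €10,010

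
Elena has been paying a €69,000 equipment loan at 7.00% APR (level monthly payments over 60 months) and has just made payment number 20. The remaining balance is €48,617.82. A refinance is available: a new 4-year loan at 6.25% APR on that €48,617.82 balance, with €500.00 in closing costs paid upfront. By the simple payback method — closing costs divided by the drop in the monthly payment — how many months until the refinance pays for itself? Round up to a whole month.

Current payment = 69,000 × 7%/12 / (1 − (1+0.0058333)^−60) = €1,366.28.
Refinanced payment = 48,617.82 × 0.0052083 / (1 − (1+0.0052083)^−48) = €1,147.37.
Monthly savings = €1,366.28 − €1,147.37 = €218.91.
Break-even = €500.00 / €218.91 = 2.28 → 3 months.

3 months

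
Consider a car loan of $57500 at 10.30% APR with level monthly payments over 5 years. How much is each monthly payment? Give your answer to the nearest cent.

$1,230.21

Monthly rate = 10.3%/12 = 0.0085833; payment = 57,500 × 0.0085833 / (1 − (1+0.0085833)^−60) = $1,230.21.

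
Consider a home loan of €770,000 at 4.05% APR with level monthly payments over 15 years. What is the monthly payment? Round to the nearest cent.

Monthly rate = 4.05%/12 = 0.0033750; payment = 770,000 × 0.0033750 / (1 − (1+0.0033750)^−180) = €5,714.91.

€5,714.91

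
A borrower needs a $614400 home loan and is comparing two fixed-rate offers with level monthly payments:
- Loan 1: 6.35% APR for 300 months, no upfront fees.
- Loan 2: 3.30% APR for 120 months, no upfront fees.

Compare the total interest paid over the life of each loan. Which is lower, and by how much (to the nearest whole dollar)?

Loan 1: monthly rate = 6.35%/12 = 0.0052917; payment = 614,400 × 0.0052917 / (1 − (1+0.0052917)^−300) = $4,091.07.
Total interest on Loan 1 = 300 × $4,091.07 − $614,400 = $612,921.00.
Loan 2: at 3.30% the monthly rate is 0.0027500, so the payment is 614,400 × 0.0027500 / (1 − 1.0027500^−120) = $6,018.15.
Total interest on Loan 2 = 120 × $6,018.15 − $614,400 = $107,778.00.
Loan 2 is lower by $505,143.00.

Loan 2 by $505,143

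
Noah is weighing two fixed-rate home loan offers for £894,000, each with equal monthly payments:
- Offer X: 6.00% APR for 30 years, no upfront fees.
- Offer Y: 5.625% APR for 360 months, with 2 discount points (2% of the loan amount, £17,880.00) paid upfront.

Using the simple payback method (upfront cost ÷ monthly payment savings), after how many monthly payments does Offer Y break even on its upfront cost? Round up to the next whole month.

Offer X: at 6.00% the monthly rate is 0.0050000, so the payment is 894,000 × 0.0050000 / (1 − 1.0050000^−360) = £5,359.98.
Offer Y: at 5.625% the monthly rate is 0.0046875, so the payment is 894,000 × 0.0046875 / (1 − 1.0046875^−360) = £5,146.37.
Monthly savings = £5,359.98 − £5,146.37 = £213.61.
Break-even = £17,880.00 / £213.61 = 83.70 → 84 months.

84 months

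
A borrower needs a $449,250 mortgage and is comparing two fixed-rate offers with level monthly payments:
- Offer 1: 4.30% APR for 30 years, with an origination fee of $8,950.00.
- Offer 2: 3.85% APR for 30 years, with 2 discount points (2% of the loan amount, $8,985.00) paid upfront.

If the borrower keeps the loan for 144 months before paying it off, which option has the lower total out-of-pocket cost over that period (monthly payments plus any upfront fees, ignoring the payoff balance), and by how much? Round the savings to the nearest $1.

Offer 2 by $16,826

Offer 1: at 4.30% the monthly rate is 0.0035833, so the payment is 449,250 × 0.0035833 / (1 − 1.0035833^−360) = $2,223.21.
Offer 2: monthly rate = 3.85%/12 = 0.0032083; payment = 449,250 × 0.0032083 / (1 − (1+0.0032083)^−360) = $2,106.12.
Over 144 months: Offer 1 costs 144 × $2,223.21 + $8,950.00 = $329,092.24; Offer 2 costs 144 × $2,106.12 + $8,985.00 = $312,266.28.
Offer 2 is cheaper by $329,092.24 − $312,266.28 = $16,825.96.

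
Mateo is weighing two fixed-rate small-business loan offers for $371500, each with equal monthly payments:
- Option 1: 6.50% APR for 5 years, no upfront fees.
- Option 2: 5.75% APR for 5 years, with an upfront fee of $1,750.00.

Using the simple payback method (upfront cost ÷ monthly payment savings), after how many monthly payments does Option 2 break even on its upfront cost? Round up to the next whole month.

Option 1: at 6.50% the monthly rate is 0.0054167, so the payment is 371,500 × 0.0054167 / (1 − 1.0054167^−60) = $7,268.82.
Option 2: at 5.75% the monthly rate is 0.0047917, so the payment is 371,500 × 0.0047917 / (1 − 1.0047917^−60) = $7,139.03.
Monthly savings = $7,268.82 − $7,139.03 = $129.79.
Break-even = $1,750.00 / $129.79 = 13.48 → 14 months.

14 months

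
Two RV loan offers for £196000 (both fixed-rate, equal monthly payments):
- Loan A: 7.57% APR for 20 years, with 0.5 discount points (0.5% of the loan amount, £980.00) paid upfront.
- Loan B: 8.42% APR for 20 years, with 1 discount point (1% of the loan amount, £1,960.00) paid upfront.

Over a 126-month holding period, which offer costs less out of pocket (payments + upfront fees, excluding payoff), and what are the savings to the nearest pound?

Loan A: monthly rate = 7.57%/12 = 0.0063083; payment = 196,000 × 0.0063083 / (1 − (1+0.0063083)^−240) = £1,587.36.
Loan B: at 8.42% the monthly rate is 0.0070167, so the payment is 196,000 × 0.0070167 / (1 − 1.0070167^−240) = £1,691.02.
Over 126 months: Loan A costs 126 × £1,587.36 + £980.00 = £200,987.36; Loan B costs 126 × £1,691.02 + £1,960.00 = £215,028.52.
Loan A is cheaper by £215,028.52 − £200,987.36 = £14,041.16.

Loan A by £14,041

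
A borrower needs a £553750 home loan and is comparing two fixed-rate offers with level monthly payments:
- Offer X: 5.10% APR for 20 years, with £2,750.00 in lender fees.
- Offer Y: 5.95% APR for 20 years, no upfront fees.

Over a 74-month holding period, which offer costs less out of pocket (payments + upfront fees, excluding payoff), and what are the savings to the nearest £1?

Offer X by £16,943

Offer X: monthly rate = 5.1%/12 = 0.0042500; payment = 553,750 × 0.0042500 / (1 − (1+0.0042500)^−240) = £3,685.16.
Offer Y: monthly rate = 5.95%/12 = 0.0049583; payment = 553,750 × 0.0049583 / (1 − (1+0.0049583)^−240) = £3,951.28.
Over 74 months: Offer X costs 74 × £3,685.16 + £2,750.00 = £275,451.84; Offer Y costs 74 × £3,951.28 = £292,394.72.
Offer X is cheaper by £292,394.72 − £275,451.84 = £16,942.88.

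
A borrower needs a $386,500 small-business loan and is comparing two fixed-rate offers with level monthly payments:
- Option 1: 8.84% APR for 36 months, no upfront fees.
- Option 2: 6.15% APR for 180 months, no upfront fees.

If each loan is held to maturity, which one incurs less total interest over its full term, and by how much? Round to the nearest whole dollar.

Option 1 by $151,298

Option 1: monthly rate = 8.84%/12 = 0.0073667; payment = 386,500 × 0.0073667 / (1 − (1+0.0073667)^−36) = $12,261.84.
Total interest on Option 1 = 36 × $12,261.84 − $386,500 = $54,926.24.
Option 2: at 6.15% the monthly rate is 0.0051250, so the payment is 386,500 × 0.0051250 / (1 − 1.0051250^−180) = $3,292.91.
Total interest on Option 2 = 180 × $3,292.91 − $386,500 = $206,223.80.
Option 1 is lower by $151,297.56.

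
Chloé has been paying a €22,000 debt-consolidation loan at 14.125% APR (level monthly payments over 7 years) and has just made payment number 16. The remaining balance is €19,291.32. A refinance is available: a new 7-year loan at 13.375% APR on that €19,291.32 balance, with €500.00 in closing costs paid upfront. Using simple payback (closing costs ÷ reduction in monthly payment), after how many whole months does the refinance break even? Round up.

Current payment = 22,000 × 14.125%/12 / (1 − (1+0.0117708)^−84) = €413.80.
Refinanced payment = 19,291.32 × 0.0111458 / (1 − (1+0.0111458)^−84) = €354.89.
Monthly savings = €413.80 − €354.89 = €58.91.
Break-even = €500.00 / €58.91 = 8.49 → 9 months.

9 months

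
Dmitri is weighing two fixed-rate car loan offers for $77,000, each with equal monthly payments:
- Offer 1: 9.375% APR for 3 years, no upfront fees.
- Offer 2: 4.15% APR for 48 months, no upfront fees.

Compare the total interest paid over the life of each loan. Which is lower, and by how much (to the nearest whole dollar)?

Offer 1: monthly rate = 9.375%/12 = 0.0078125; payment = 77,000 × 0.0078125 / (1 − (1+0.0078125)^−36) = $2,462.04.
Total interest on Offer 1 = 36 × $2,462.04 − $77,000 = $11,633.44.
Offer 2: monthly rate = 4.15%/12 = 0.0034583; payment = 77,000 × 0.0034583 / (1 − (1+0.0034583)^−48) = $1,743.76.
Total interest on Offer 2 = 48 × $1,743.76 − $77,000 = $6,700.48.
Offer 2 is lower by $4,932.96.

Offer 2 by $4,933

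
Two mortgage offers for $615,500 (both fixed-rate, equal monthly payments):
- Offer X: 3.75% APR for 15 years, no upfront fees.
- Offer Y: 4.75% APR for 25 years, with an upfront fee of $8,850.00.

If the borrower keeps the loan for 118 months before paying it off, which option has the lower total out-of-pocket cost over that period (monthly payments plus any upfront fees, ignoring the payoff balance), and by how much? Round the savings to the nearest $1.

Offer X: monthly rate = 3.75%/12 = 0.0031250; payment = 615,500 × 0.0031250 / (1 − (1+0.0031250)^−180) = $4,476.05.
Offer Y: monthly rate = 4.75%/12 = 0.0039583; payment = 615,500 × 0.0039583 / (1 − (1+0.0039583)^−300) = $3,509.07.
Over 118 months: Offer X costs 118 × $4,476.05 = $528,173.90; Offer Y costs 118 × $3,509.07 + $8,850.00 = $422,920.26.
Offer Y is cheaper by $528,173.90 − $422,920.26 = $105,253.64.

Offer Y by $105,254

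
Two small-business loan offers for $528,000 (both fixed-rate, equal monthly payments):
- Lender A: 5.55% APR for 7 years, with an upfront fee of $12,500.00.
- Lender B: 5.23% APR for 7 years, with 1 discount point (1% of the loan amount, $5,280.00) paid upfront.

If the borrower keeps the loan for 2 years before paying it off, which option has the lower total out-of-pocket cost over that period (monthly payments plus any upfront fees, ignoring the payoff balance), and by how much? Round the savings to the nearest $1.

Lender B by $9,140

Lender A: at 5.55% the monthly rate is 0.0046250, so the payment is 528,000 × 0.0046250 / (1 − 1.0046250^−84) = $7,599.92.
Lender B: at 5.23% the monthly rate is 0.0043583, so the payment is 528,000 × 0.0043583 / (1 − 1.0043583^−84) = $7,519.90.
Over 24 months: Lender A costs 24 × $7,599.92 + $12,500.00 = $194,898.08; Lender B costs 24 × $7,519.90 + $5,280.00 = $185,757.60.
Lender B is cheaper by $194,898.08 − $185,757.60 = $9,140.48.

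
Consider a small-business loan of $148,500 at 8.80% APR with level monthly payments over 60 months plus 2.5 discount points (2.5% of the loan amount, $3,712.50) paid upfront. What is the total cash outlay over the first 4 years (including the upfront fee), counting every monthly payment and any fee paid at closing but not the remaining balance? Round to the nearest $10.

$150,990

At 8.80% the monthly rate is 0.0073333, so the payment is 148,500 × 0.0073333 / (1 − 1.0073333^−60) = $3,068.22.
Total outlay = 48 × $3,068.22 + $3,712.50 = $150,987.06.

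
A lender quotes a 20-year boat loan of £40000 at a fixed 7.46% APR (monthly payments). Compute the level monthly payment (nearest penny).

Monthly rate = 7.46%/12 = 0.0062167; payment = 40,000 × 0.0062167 / (1 − (1+0.0062167)^−240) = £321.26.

£321.26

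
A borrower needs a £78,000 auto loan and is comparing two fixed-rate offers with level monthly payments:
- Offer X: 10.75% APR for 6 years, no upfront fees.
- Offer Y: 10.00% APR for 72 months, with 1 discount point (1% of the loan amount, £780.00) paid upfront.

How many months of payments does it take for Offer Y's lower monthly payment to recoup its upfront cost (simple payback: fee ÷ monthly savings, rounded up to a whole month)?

27 months

Offer X: at 10.75% the monthly rate is 0.0089583, so the payment is 78,000 × 0.0089583 / (1 − 1.0089583^−72) = £1,474.69.
Offer Y: monthly rate = 10%/12 = 0.0083333; payment = 78,000 × 0.0083333 / (1 − (1+0.0083333)^−72) = £1,445.02.
Monthly savings = £1,474.69 − £1,445.02 = £29.67.
Break-even = £780.00 / £29.67 = 26.29 → 27 months.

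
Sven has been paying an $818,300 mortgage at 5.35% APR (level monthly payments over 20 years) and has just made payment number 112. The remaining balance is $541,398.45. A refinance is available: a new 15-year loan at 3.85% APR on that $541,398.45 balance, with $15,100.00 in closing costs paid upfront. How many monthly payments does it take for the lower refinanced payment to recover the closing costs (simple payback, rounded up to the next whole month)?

10 months

Current payment = 818,300 × 5.35%/12 / (1 − (1+0.0044583)^−240) = $5,559.88.
Refinanced payment = 541,398.45 × 0.0032083 / (1 − (1+0.0032083)^−180) = $3,964.08.
Monthly savings = $5,559.88 − $3,964.08 = $1,595.80.
Break-even = $15,100.00 / $1,595.80 = 9.46 → 10 months.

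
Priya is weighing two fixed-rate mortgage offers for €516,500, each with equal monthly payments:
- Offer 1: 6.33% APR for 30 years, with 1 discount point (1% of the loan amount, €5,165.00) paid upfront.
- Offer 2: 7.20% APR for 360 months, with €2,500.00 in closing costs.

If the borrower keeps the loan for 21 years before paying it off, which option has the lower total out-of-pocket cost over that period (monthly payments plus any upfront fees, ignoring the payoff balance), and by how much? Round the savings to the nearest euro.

Offer 1: monthly rate = 6.33%/12 = 0.0052750; payment = 516,500 × 0.0052750 / (1 − (1+0.0052750)^−360) = €3,207.10.
Offer 2: at 7.20% the monthly rate is 0.0060000, so the payment is 516,500 × 0.0060000 / (1 − 1.0060000^−360) = €3,505.94.
Over 252 months: Offer 1 costs 252 × €3,207.10 + €5,165.00 = €813,354.20; Offer 2 costs 252 × €3,505.94 + €2,500.00 = €885,996.88.
Offer 1 is cheaper by €885,996.88 − €813,354.20 = €72,642.68.

Offer 1 by €72,643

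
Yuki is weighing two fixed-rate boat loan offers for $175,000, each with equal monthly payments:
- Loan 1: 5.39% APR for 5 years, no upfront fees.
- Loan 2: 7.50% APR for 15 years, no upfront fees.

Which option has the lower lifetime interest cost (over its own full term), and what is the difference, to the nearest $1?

Loan 1 by $91,979

Loan 1: monthly rate = 5.39%/12 = 0.0044917; payment = 175,000 × 0.0044917 / (1 − (1+0.0044917)^−60) = $3,333.83.
Total interest on Loan 1 = 60 × $3,333.83 − $175,000 = $25,029.80.
Loan 2: at 7.50% the monthly rate is 0.0062500, so the payment is 175,000 × 0.0062500 / (1 − 1.0062500^−180) = $1,622.27.
Total interest on Loan 2 = 180 × $1,622.27 − $175,000 = $117,008.60.
Loan 1 is lower by $91,978.80.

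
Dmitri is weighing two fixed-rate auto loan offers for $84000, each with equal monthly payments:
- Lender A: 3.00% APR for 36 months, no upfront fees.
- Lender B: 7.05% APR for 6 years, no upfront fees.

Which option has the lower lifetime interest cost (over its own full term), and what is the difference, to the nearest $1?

Lender A: monthly rate = 3%/12 = 0.0025000; payment = 84,000 × 0.0025000 / (1 − (1+0.0025000)^−36) = $2,442.82.
Total interest on Lender A = 36 × $2,442.82 − $84,000 = $3,941.52.
Lender B: at 7.05% the monthly rate is 0.0058750, so the payment is 84,000 × 0.0058750 / (1 − 1.0058750^−72) = $1,434.13.
Total interest on Lender B = 72 × $1,434.13 − $84,000 = $19,257.36.
Lender A is lower by $15,315.84.

Lender A by $15,316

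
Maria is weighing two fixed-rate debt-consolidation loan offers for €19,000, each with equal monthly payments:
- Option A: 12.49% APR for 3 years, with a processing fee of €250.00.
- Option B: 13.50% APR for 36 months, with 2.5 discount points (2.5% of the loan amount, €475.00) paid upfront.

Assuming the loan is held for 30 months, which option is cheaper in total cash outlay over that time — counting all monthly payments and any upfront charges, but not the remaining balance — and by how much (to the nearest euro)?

Option A by €502

Option A: at 12.49% the monthly rate is 0.0104083, so the payment is 19,000 × 0.0104083 / (1 − 1.0104083^−36) = €635.53.
Option B: at 13.50% the monthly rate is 0.0112500, so the payment is 19,000 × 0.0112500 / (1 − 1.0112500^−36) = €644.77.
Over 30 months: Option A costs 30 × €635.53 + €250.00 = €19,315.90; Option B costs 30 × €644.77 + €475.00 = €19,818.10.
Option A is cheaper by €19,818.10 − €19,315.90 = €502.20.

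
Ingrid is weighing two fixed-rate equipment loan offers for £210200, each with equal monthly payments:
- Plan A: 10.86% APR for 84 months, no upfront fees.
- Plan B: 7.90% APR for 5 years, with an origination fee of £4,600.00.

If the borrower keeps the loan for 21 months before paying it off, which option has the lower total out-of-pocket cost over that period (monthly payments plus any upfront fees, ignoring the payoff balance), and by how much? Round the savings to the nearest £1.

Plan A by £18,636

Plan A: at 10.86% the monthly rate is 0.0090500, so the payment is 210,200 × 0.0090500 / (1 − 1.0090500^−84) = £3,583.68.
Plan B: at 7.90% the monthly rate is 0.0065833, so the payment is 210,200 × 0.0065833 / (1 − 1.0065833^−60) = £4,252.05.
Over 21 months: Plan A costs 21 × £3,583.68 = £75,257.28; Plan B costs 21 × £4,252.05 + £4,600.00 = £93,893.05.
Plan A is cheaper by £93,893.05 − £75,257.28 = £18,635.77.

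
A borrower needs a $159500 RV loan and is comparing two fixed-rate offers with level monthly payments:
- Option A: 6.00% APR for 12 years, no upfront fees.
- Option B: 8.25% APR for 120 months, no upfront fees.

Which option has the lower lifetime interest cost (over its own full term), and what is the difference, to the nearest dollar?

Option A by $10,624

Option A: monthly rate = 6%/12 = 0.0050000; payment = 159,500 × 0.0050000 / (1 − (1+0.0050000)^−144) = $1,556.48.
Total interest on Option A = 144 × $1,556.48 − $159,500 = $64,633.12.
Option B: monthly rate = 8.25%/12 = 0.0068750; payment = 159,500 × 0.0068750 / (1 − (1+0.0068750)^−120) = $1,956.31.
Total interest on Option B = 120 × $1,956.31 − $159,500 = $75,257.20.
Option A is lower by $10,624.08.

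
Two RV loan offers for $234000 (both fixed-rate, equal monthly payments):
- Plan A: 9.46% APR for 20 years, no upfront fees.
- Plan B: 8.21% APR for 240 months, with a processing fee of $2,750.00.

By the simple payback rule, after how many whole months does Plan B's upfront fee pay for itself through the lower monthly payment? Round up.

15 months

Plan A: at 9.46% the monthly rate is 0.0078833, so the payment is 234,000 × 0.0078833 / (1 − 1.0078833^−240) = $2,175.08.
Plan B: at 8.21% the monthly rate is 0.0068417, so the payment is 234,000 × 0.0068417 / (1 − 1.0068417^−240) = $1,987.96.
Monthly savings = $2,175.08 − $1,987.96 = $187.12.
Break-even = $2,750.00 / $187.12 = 14.70 → 15 months.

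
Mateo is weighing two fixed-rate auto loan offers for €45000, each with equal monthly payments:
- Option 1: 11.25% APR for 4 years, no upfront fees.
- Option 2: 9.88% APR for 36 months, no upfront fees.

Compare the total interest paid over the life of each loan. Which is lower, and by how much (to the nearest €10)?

Option 2 by €3,910

Option 1: at 11.25% the monthly rate is 0.0093750, so the payment is 45,000 × 0.0093750 / (1 − 1.0093750^−48) = €1,168.52.
Total interest on Option 1 = 48 × €1,168.52 − €45,000 = €11,088.96.
Option 2: monthly rate = 9.88%/12 = 0.0082333; payment = 45,000 × 0.0082333 / (1 − (1+0.0082333)^−36) = €1,449.49.
Total interest on Option 2 = 36 × €1,449.49 − €45,000 = €7,181.64.
Option 2 is lower by €3,907.32.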